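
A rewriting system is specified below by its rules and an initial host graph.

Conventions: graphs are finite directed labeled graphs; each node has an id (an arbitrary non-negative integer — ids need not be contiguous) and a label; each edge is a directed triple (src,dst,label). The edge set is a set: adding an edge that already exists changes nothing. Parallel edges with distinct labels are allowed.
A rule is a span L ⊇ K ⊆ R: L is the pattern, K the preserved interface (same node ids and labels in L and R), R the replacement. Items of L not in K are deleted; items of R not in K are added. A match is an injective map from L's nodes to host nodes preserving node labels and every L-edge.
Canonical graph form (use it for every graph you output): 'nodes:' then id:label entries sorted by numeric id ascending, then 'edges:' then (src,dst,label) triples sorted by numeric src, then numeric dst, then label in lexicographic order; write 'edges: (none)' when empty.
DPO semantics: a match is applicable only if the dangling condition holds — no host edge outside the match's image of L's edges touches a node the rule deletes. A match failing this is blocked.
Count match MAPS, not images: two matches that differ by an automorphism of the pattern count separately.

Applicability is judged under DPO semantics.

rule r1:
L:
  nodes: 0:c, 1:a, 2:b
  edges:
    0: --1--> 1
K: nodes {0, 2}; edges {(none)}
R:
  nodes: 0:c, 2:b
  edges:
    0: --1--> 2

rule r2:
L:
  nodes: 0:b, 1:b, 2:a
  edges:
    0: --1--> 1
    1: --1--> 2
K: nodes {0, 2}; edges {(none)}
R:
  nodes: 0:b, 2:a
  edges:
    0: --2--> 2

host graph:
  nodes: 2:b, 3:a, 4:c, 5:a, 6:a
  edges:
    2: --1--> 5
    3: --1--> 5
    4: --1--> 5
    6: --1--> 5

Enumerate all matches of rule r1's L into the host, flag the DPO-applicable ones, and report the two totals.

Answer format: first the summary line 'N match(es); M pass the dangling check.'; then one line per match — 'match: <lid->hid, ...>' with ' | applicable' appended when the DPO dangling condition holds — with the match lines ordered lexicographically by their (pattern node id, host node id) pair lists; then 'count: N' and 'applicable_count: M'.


1 match(es); 0 pass the dangling check.
match: 0->4, 1->5, 2->2
count: 1
applicable_count: 0


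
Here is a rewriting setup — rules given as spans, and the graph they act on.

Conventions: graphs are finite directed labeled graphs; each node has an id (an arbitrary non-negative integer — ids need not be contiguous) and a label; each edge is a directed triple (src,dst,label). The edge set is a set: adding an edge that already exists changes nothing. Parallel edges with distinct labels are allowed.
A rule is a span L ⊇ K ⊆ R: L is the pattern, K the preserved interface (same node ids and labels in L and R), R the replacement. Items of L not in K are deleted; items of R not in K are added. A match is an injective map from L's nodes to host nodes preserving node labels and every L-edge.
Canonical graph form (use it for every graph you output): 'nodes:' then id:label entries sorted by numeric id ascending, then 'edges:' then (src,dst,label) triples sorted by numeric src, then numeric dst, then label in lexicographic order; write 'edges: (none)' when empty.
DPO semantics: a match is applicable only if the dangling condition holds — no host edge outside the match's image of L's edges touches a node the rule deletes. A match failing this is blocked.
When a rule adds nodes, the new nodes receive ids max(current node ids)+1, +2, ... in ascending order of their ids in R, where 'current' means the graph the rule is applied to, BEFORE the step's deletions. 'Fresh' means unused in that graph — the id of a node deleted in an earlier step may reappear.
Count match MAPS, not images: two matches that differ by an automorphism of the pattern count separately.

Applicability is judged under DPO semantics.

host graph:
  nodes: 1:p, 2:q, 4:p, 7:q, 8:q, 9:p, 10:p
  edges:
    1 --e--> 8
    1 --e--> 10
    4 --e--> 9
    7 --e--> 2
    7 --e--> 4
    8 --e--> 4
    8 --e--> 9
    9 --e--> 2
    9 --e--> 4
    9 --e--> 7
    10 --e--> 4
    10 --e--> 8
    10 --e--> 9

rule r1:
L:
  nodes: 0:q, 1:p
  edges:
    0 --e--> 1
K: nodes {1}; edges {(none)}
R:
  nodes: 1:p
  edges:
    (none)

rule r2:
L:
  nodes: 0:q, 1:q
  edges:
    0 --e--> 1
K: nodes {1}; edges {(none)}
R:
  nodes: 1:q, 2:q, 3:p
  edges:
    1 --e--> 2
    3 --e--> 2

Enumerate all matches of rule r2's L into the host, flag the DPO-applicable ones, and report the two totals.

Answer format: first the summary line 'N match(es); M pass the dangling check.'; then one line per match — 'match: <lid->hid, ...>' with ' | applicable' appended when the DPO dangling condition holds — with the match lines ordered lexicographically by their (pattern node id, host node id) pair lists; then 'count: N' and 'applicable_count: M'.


1 match(es); 0 pass the dangling check.
match: 0->7, 1->2
count: 1
applicable_count: 0


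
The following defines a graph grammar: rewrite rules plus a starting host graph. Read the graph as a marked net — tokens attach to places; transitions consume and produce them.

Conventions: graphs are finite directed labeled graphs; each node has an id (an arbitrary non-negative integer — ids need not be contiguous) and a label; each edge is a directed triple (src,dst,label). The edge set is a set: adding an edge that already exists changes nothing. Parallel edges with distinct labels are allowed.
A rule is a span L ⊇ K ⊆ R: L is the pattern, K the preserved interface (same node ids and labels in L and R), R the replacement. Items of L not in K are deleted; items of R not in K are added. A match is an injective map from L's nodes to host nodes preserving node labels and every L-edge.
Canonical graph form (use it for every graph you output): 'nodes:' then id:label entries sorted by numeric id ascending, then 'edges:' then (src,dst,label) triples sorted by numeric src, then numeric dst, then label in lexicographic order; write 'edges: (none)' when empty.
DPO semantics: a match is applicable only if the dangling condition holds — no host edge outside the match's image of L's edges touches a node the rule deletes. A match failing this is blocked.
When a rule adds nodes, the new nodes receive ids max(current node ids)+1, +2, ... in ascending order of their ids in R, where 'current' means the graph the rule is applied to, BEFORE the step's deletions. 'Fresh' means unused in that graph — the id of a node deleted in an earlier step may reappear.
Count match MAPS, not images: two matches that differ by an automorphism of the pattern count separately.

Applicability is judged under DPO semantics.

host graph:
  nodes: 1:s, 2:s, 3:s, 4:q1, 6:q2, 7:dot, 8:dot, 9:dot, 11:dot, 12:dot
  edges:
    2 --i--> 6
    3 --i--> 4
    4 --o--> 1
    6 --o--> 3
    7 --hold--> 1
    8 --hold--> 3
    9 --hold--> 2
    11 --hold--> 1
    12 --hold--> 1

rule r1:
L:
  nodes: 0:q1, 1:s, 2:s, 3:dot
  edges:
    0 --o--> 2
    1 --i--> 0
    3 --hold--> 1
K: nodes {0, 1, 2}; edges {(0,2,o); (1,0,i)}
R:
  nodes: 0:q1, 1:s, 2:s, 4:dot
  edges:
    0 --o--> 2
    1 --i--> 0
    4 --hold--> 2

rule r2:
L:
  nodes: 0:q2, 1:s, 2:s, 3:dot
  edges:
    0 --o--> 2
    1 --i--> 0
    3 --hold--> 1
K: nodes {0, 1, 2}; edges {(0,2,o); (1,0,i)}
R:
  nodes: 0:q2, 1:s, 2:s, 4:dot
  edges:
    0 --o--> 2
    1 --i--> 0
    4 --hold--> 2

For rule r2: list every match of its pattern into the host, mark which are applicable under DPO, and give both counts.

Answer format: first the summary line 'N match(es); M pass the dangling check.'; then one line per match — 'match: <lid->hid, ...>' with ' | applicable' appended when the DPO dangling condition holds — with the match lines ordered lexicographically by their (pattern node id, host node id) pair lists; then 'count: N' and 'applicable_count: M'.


1 match(es); 1 pass the dangling check.
match: 0->6, 1->2, 2->3, 3->9 | applicable
count: 1
applicable_count: 1


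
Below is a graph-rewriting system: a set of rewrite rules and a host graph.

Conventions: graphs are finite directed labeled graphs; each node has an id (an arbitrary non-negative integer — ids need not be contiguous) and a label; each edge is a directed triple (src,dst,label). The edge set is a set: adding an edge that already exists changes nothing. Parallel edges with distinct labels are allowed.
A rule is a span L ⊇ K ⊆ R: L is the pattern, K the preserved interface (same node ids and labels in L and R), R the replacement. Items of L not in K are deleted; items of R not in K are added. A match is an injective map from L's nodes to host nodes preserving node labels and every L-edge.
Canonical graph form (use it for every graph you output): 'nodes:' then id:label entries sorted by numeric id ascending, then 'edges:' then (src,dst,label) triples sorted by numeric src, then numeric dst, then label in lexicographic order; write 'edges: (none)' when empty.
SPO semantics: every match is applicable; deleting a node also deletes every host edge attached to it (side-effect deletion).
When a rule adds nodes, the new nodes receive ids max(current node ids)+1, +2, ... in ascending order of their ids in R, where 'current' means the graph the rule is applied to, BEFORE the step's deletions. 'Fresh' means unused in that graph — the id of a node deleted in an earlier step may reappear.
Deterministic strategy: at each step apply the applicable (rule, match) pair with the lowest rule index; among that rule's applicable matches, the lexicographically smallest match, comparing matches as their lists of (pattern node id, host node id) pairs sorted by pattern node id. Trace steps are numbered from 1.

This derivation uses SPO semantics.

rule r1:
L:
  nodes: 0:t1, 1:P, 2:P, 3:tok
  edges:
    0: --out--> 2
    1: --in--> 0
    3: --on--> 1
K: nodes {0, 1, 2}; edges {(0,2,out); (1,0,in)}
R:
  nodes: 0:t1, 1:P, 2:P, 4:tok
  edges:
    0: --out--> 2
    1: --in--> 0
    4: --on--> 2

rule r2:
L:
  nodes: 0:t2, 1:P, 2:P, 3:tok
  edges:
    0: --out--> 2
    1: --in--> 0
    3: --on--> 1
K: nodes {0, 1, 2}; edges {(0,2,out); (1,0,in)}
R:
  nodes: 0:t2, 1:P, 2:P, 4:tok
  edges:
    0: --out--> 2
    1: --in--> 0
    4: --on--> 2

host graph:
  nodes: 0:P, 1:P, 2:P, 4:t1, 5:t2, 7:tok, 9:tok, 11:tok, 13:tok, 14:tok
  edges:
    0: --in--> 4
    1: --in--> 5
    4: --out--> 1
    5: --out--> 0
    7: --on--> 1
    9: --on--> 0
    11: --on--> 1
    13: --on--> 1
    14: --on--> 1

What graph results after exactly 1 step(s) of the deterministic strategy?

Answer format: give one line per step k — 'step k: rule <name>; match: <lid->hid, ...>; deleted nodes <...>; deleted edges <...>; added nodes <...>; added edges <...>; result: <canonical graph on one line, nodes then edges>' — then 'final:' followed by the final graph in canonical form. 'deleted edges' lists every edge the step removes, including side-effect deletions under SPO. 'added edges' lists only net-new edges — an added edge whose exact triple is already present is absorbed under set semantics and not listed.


step 1: rule r1; match: 0->4, 1->0, 2->1, 3->9; deleted nodes 9; deleted edges (9,0,on); added nodes 15; added edges (15,1,on); result: nodes: 0:P, 1:P, 2:P, 4:t1, 5:t2, 7:tok, 11:tok, 13:tok, 14:tok, 15:tok edges: (0,4,in); (1,5,in); (4,1,out); (5,0,out); (7,1,on); (11,1,on); (13,1,on); (14,1,on); (15,1,on)
final:
nodes: 0:P, 1:P, 2:P, 4:t1, 5:t2, 7:tok, 11:tok, 13:tok, 14:tok, 15:tok
edges: (0,4,in); (1,5,in); (4,1,out); (5,0,out); (7,1,on); (11,1,on); (13,1,on); (14,1,on); (15,1,on)


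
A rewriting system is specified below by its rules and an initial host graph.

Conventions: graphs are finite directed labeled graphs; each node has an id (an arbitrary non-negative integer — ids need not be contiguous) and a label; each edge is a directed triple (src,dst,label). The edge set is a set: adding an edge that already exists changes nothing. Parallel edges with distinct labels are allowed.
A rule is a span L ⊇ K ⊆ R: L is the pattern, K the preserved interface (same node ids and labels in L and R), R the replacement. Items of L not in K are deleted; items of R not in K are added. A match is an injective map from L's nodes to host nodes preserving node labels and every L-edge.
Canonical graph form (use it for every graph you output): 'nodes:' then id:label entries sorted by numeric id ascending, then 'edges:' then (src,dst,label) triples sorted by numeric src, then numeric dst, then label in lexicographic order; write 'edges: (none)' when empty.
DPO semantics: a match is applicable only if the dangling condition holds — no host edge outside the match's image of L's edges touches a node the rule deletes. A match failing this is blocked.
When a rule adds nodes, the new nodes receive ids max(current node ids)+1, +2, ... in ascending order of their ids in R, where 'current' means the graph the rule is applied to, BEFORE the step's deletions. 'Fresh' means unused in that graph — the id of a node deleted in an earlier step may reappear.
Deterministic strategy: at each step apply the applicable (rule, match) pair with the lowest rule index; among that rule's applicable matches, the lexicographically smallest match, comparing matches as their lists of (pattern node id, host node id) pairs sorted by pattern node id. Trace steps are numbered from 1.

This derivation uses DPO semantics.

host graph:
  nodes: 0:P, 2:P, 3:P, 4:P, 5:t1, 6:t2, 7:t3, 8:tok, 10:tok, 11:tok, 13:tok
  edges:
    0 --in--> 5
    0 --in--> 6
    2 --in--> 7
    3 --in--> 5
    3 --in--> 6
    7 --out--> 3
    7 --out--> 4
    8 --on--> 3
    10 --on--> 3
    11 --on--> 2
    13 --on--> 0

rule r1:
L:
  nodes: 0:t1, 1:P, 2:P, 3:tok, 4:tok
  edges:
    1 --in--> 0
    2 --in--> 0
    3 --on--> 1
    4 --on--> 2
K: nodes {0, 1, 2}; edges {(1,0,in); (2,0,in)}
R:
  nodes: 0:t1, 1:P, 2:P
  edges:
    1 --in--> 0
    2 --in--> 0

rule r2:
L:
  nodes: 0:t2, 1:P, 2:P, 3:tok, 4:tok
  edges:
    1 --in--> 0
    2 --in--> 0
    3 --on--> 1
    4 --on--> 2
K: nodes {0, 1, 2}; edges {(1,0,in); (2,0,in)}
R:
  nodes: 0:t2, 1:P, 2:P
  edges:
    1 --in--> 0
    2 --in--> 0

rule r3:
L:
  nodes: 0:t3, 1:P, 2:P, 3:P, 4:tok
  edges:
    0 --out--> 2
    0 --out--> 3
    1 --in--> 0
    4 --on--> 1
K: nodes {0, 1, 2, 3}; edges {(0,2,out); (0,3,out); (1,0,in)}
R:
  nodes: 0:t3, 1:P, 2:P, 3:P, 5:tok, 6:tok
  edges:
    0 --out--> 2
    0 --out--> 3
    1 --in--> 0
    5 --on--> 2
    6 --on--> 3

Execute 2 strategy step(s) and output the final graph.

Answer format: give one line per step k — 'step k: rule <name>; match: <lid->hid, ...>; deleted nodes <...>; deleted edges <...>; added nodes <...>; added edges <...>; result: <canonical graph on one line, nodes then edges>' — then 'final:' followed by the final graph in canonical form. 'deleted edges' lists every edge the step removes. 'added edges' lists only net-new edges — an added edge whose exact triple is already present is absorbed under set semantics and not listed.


step 1: rule r1; match: 0->5, 1->0, 2->3, 3->13, 4->8; deleted nodes 8, 13; deleted edges (8,3,on); (13,0,on); added nodes (none); added edges (none); result: nodes: 0:P, 2:P, 3:P, 4:P, 5:t1, 6:t2, 7:t3, 10:tok, 11:tok edges: (0,5,in); (0,6,in); (2,7,in); (3,5,in); (3,6,in); (7,3,out); (7,4,out); (10,3,on); (11,2,on)
step 2: rule r3; match: 0->7, 1->2, 2->3, 3->4, 4->11; deleted nodes 11; deleted edges (11,2,on); added nodes 12, 13; added edges (12,3,on); (13,4,on); result: nodes: 0:P, 2:P, 3:P, 4:P, 5:t1, 6:t2, 7:t3, 10:tok, 12:tok, 13:tok edges: (0,5,in); (0,6,in); (2,7,in); (3,5,in); (3,6,in); (7,3,out); (7,4,out); (10,3,on); (12,3,on); (13,4,on)
final:
nodes: 0:P, 2:P, 3:P, 4:P, 5:t1, 6:t2, 7:t3, 10:tok, 12:tok, 13:tok
edges: (0,5,in); (0,6,in); (2,7,in); (3,5,in); (3,6,in); (7,3,out); (7,4,out); (10,3,on); (12,3,on); (13,4,on)


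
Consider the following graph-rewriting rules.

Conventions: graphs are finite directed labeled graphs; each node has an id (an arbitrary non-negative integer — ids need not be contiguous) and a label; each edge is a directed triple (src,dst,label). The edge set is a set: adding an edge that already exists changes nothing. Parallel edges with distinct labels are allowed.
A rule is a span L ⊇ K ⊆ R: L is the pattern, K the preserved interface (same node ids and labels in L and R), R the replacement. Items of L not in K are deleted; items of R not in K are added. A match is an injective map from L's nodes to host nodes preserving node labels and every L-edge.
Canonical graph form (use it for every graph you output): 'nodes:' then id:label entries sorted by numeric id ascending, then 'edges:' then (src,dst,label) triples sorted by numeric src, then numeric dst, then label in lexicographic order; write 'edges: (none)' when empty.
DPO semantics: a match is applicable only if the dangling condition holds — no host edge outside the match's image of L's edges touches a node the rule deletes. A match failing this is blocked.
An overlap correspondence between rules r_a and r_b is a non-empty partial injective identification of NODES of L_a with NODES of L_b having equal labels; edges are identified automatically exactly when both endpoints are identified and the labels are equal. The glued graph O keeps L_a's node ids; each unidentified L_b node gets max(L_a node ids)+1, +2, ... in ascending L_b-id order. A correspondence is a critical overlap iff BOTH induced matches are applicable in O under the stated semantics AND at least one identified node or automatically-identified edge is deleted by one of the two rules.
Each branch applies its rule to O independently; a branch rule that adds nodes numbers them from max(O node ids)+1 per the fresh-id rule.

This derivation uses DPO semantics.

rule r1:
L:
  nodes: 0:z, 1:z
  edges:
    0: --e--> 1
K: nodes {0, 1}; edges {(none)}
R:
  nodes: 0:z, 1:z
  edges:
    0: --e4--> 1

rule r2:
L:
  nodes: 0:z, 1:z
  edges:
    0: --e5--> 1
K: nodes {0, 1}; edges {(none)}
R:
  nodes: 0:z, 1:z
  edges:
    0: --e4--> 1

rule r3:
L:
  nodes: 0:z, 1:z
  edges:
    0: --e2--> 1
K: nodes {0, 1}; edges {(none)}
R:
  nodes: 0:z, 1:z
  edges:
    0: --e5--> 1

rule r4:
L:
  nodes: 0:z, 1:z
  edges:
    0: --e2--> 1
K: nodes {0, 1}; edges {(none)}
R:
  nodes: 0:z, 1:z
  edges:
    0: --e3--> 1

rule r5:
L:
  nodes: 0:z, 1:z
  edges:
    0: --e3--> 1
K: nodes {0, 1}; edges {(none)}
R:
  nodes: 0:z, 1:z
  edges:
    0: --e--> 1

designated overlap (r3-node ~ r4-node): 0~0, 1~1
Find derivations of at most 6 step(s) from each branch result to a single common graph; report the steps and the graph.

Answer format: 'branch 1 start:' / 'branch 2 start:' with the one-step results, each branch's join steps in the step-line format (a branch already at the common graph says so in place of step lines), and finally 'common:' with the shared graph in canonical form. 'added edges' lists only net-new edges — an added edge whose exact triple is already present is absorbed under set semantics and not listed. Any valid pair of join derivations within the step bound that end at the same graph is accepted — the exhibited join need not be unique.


branch 1 start:
nodes: 0:z, 1:z
edges: (0,1,e5)
branch 2 start:
nodes: 0:z, 1:z
edges: (0,1,e3)
branch 1 step 1: rule r2; match: 0->0, 1->1; deleted nodes (none); deleted edges (0,1,e5); added nodes (none); added edges (0,1,e4); result: nodes: 0:z, 1:z edges: (0,1,e4)
branch 2 step 1: rule r5; match: 0->0, 1->1; deleted nodes (none); deleted edges (0,1,e3); added nodes (none); added edges (0,1,e); result: nodes: 0:z, 1:z edges: (0,1,e)
branch 2 step 2: rule r1; match: 0->0, 1->1; deleted nodes (none); deleted edges (0,1,e); added nodes (none); added edges (0,1,e4); result: nodes: 0:z, 1:z edges: (0,1,e4)
common:
nodes: 0:z, 1:z
edges: (0,1,e4)


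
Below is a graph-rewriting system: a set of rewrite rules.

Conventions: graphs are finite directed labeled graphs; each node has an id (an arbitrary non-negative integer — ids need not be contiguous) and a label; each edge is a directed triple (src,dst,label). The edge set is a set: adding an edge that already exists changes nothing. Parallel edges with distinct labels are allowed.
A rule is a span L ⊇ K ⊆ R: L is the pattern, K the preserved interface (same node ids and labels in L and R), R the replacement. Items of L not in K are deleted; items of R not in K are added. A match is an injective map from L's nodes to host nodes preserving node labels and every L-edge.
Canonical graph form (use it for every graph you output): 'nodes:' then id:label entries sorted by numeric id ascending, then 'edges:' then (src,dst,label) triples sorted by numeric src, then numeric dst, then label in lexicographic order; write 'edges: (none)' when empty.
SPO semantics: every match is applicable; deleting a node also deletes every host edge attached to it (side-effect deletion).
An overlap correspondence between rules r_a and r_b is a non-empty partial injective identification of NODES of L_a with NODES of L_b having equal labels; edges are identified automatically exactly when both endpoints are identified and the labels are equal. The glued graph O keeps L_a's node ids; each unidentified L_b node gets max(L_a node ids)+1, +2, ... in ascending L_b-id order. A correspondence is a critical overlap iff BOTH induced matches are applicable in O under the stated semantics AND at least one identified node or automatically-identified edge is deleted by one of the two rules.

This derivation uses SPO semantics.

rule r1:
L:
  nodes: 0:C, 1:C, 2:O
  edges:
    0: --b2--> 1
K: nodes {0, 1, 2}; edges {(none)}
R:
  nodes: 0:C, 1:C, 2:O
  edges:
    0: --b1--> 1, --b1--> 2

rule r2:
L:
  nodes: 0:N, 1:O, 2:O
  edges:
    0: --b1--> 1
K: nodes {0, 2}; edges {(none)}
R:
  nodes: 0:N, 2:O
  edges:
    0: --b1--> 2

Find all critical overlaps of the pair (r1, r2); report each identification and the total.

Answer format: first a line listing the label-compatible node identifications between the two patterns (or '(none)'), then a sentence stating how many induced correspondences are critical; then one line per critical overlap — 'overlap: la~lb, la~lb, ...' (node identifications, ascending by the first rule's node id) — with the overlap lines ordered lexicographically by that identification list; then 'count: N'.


label-compatible node identifications between L(r1) and L(r2): 2~1, 2~2
1 of the induced correspondences is a critical overlap of r1 and r2.
overlap: 2~1
count: 1


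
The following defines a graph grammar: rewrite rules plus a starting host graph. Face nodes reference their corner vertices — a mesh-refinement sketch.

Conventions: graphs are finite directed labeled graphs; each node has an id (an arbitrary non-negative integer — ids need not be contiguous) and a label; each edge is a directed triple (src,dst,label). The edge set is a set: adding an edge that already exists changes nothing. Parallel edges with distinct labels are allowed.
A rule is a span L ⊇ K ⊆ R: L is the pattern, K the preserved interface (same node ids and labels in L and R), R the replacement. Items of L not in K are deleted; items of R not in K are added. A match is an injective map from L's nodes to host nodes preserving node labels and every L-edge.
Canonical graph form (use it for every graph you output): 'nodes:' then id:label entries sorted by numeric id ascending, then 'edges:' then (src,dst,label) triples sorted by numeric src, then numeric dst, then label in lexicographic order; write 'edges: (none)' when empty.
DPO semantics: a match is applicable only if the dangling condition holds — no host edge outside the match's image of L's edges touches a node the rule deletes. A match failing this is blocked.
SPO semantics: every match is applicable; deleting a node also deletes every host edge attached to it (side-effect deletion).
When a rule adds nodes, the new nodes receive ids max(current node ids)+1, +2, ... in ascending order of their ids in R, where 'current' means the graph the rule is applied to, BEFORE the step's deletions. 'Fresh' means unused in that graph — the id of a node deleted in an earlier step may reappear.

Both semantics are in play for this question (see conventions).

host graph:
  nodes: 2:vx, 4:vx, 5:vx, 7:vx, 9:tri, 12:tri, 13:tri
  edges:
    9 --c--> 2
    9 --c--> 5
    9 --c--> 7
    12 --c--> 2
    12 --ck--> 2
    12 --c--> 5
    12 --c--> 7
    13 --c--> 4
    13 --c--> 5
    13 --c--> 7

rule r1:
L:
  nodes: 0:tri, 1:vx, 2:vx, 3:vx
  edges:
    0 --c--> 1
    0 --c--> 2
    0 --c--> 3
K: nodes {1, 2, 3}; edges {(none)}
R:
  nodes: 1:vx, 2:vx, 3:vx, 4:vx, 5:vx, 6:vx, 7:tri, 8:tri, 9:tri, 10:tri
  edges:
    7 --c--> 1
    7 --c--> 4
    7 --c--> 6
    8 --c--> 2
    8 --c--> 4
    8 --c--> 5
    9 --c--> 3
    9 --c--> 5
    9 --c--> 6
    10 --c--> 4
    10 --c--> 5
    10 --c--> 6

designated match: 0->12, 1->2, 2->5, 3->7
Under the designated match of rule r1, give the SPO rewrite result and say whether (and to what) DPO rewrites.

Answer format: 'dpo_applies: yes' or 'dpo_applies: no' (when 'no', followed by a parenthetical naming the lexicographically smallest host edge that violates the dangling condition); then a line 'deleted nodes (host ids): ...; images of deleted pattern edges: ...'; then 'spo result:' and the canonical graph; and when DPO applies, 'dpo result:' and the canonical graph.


dpo_applies: no
(the rule deletes node 12, which keeps host edge (12,2,ck) outside the match image — the dangling condition fails, DPO blocks; SPO proceeds and side-deletes such edges)
deleted nodes (host ids): 12; images of deleted pattern edges: (12,2,c); (12,5,c); (12,7,c)
spo result:
nodes: 2:vx, 4:vx, 5:vx, 7:vx, 9:tri, 13:tri, 14:vx, 15:vx, 16:vx, 17:tri, 18:tri, 19:tri, 20:tri
edges: (9,2,c); (9,5,c); (9,7,c); (13,4,c); (13,5,c); (13,7,c); (17,2,c); (17,14,c); (17,16,c); (18,5,c); (18,14,c); (18,15,c); (19,7,c); (19,15,c); (19,16,c); (20,14,c); (20,15,c); (20,16,c)


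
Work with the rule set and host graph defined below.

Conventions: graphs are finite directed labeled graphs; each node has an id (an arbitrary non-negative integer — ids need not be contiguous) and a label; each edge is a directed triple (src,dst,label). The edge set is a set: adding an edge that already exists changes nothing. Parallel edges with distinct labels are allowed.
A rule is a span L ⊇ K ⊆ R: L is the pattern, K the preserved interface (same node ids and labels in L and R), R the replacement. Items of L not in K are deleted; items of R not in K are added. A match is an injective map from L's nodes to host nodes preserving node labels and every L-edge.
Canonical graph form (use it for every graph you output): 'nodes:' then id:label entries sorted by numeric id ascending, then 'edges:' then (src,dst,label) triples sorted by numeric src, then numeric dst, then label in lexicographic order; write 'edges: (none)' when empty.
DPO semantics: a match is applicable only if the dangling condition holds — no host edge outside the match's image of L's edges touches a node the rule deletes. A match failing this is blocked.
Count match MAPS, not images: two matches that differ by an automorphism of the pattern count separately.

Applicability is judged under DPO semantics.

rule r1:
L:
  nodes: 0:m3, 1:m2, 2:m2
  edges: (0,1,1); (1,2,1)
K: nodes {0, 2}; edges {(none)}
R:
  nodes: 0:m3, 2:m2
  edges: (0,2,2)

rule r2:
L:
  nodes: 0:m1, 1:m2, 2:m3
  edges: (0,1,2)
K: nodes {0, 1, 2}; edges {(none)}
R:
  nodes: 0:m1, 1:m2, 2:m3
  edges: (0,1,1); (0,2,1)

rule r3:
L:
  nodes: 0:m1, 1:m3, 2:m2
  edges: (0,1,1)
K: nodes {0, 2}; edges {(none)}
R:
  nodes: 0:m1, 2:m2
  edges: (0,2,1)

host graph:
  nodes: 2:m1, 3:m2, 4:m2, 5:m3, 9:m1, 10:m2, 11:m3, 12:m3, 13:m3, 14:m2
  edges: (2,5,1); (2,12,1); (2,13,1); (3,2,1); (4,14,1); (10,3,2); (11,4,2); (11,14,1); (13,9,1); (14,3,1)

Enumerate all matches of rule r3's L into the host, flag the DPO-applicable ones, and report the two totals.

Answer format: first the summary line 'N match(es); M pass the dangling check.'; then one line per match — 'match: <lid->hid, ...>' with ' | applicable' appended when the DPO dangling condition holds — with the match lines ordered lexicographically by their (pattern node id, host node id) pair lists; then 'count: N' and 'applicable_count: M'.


12 match(es); 8 pass the dangling check.
match: 0->2, 1->5, 2->3 | applicable
match: 0->2, 1->5, 2->4 | applicable
match: 0->2, 1->5, 2->10 | applicable
match: 0->2, 1->5, 2->14 | applicable
match: 0->2, 1->12, 2->3 | applicable
match: 0->2, 1->12, 2->4 | applicable
match: 0->2, 1->12, 2->10 | applicable
match: 0->2, 1->12, 2->14 | applicable
match: 0->2, 1->13, 2->3
match: 0->2, 1->13, 2->4
match: 0->2, 1->13, 2->10
match: 0->2, 1->13, 2->14
count: 12
applicable_count: 8


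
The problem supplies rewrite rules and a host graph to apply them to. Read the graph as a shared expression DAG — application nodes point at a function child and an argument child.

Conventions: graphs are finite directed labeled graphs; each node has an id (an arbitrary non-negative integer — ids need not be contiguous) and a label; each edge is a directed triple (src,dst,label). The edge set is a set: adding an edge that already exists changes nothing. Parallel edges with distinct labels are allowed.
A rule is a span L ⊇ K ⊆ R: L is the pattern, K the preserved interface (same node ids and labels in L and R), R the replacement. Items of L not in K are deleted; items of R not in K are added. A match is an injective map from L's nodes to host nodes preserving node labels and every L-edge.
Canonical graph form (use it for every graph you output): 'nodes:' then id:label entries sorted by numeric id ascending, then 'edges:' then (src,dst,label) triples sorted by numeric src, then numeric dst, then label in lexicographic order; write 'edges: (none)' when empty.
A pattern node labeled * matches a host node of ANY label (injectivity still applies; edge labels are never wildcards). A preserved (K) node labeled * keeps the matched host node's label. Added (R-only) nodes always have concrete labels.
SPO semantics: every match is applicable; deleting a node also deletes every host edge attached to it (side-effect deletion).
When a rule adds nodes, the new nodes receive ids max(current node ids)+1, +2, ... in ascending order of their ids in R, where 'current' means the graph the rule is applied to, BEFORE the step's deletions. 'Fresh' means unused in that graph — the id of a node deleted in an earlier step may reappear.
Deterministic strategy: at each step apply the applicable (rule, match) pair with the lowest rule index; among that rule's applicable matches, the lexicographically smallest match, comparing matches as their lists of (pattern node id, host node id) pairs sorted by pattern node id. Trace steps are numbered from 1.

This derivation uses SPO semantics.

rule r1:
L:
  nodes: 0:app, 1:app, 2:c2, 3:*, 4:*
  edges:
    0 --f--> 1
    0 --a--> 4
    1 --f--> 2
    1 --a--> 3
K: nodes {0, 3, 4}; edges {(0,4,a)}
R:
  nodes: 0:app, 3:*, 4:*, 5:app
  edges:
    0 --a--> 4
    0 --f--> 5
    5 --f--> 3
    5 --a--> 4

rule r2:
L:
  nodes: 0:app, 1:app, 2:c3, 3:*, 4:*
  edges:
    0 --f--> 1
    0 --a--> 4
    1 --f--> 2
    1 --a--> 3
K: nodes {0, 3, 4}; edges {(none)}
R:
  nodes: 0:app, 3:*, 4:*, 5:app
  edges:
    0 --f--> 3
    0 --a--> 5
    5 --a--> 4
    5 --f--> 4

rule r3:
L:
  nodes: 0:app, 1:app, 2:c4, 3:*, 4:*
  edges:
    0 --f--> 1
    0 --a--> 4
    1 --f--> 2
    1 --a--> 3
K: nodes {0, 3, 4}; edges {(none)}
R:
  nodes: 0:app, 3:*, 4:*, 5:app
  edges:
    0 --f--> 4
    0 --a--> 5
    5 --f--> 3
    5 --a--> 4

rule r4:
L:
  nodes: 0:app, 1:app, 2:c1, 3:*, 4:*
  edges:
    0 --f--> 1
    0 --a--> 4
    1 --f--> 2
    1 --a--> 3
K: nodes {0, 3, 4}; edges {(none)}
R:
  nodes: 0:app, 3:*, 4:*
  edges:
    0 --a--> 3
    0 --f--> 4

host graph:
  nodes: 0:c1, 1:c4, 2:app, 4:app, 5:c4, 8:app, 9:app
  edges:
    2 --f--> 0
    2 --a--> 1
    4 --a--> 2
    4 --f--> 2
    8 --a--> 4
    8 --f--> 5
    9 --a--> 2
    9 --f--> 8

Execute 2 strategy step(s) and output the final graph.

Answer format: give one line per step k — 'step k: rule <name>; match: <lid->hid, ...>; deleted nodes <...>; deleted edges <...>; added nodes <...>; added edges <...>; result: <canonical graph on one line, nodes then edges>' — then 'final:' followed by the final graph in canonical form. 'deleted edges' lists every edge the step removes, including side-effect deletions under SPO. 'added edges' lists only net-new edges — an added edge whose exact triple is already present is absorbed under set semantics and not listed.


step 1: rule r3; match: 0->9, 1->8, 2->5, 3->4, 4->2; deleted nodes 5, 8; deleted edges (8,4,a); (8,5,f); (9,2,a); (9,8,f); added nodes 10; added edges (9,2,f); (9,10,a); (10,2,a); (10,4,f); result: nodes: 0:c1, 1:c4, 2:app, 4:app, 9:app, 10:app edges: (2,0,f); (2,1,a); (4,2,a); (4,2,f); (9,2,f); (9,10,a); (10,2,a); (10,4,f)
step 2: rule r4; match: 0->9, 1->2, 2->0, 3->1, 4->10; deleted nodes 0, 2; deleted edges (2,0,f); (2,1,a); (4,2,a); (4,2,f); (9,2,f); (9,10,a); (10,2,a); added nodes (none); added edges (9,1,a); (9,10,f); result: nodes: 1:c4, 4:app, 9:app, 10:app edges: (9,1,a); (9,10,f); (10,4,f)
final:
nodes: 1:c4, 4:app, 9:app, 10:app
edges: (9,1,a); (9,10,f); (10,4,f)


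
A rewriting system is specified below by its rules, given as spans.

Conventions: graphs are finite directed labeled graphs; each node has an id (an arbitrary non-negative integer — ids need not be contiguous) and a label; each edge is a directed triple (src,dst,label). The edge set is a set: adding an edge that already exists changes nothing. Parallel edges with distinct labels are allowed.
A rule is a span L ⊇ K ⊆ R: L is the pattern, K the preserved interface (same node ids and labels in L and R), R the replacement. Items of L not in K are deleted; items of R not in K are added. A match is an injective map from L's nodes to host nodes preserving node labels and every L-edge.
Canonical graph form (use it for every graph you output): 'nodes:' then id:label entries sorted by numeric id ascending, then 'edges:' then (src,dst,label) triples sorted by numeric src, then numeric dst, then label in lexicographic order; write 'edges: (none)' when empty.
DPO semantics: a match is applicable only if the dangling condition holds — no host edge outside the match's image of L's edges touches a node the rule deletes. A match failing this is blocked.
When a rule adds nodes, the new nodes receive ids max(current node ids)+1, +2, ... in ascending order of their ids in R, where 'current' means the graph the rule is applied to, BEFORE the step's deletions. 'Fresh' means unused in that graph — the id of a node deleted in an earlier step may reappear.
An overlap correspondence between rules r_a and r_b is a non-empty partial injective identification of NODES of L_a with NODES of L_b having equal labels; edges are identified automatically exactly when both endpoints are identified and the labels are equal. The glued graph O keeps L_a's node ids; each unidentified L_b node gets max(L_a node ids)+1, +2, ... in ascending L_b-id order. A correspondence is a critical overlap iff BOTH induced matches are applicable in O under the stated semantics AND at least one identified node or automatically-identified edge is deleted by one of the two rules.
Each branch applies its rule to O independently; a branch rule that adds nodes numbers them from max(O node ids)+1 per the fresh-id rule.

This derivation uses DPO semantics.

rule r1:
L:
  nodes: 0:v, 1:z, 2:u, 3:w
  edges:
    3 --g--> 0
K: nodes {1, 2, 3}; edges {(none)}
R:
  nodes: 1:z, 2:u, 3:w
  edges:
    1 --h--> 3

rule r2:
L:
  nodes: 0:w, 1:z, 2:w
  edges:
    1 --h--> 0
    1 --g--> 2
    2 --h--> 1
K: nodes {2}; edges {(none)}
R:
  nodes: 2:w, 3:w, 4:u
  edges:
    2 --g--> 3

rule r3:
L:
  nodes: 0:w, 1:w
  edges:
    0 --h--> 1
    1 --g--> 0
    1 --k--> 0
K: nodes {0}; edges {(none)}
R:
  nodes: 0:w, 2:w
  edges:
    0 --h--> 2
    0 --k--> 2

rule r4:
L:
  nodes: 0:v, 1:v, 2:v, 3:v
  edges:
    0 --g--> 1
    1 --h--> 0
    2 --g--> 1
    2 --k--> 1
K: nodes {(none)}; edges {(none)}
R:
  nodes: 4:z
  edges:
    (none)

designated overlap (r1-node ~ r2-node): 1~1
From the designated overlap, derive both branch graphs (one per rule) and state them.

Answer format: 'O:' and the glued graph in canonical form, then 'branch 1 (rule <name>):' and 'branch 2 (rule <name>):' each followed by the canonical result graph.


O:
nodes: 0:v, 1:z, 2:u, 3:w, 4:w, 5:w
edges: (1,4,h); (1,5,g); (3,0,g); (5,1,h)
branch 1 (rule r1):
nodes: 1:z, 2:u, 3:w, 4:w, 5:w
edges: (1,3,h); (1,4,h); (1,5,g); (5,1,h)
branch 2 (rule r2):
nodes: 0:v, 2:u, 3:w, 5:w, 6:w, 7:u
edges: (3,0,g); (5,6,g)


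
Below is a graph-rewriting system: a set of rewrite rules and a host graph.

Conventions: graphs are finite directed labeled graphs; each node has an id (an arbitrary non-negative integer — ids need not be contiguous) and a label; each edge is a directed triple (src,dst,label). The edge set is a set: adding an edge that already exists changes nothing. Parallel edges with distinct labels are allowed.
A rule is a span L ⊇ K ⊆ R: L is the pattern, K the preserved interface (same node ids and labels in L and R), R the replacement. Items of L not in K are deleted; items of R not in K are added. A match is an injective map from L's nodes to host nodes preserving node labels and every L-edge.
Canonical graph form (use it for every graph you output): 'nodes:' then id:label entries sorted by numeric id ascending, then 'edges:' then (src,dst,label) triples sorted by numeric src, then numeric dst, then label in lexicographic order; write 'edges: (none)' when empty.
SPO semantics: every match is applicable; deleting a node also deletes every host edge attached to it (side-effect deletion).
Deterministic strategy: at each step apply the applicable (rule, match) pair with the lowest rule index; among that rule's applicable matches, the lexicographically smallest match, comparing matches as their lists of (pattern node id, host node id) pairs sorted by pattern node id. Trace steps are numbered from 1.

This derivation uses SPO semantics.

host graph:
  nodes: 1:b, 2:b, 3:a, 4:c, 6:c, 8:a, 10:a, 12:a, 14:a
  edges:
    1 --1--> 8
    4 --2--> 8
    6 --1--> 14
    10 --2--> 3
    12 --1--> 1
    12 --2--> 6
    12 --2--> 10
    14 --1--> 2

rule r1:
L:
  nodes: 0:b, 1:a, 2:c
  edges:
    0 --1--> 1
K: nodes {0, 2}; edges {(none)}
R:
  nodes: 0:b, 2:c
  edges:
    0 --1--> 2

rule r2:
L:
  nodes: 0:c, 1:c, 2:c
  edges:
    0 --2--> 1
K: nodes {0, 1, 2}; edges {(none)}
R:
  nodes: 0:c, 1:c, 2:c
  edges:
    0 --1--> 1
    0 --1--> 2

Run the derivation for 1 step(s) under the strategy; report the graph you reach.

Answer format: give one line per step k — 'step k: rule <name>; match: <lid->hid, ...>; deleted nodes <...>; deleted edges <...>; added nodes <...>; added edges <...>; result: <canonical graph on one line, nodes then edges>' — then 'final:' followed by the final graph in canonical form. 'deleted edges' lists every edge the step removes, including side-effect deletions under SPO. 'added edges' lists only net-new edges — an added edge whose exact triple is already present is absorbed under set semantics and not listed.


step 1: rule r1; match: 0->1, 1->8, 2->4; deleted nodes 8; deleted edges (1,8,1); (4,8,2); added nodes (none); added edges (1,4,1); result: nodes: 1:b, 2:b, 3:a, 4:c, 6:c, 10:a, 12:a, 14:a edges: (1,4,1); (6,14,1); (10,3,2); (12,1,1); (12,6,2); (12,10,2); (14,2,1)
final:
nodes: 1:b, 2:b, 3:a, 4:c, 6:c, 10:a, 12:a, 14:a
edges: (1,4,1); (6,14,1); (10,3,2); (12,1,1); (12,6,2); (12,10,2); (14,2,1)


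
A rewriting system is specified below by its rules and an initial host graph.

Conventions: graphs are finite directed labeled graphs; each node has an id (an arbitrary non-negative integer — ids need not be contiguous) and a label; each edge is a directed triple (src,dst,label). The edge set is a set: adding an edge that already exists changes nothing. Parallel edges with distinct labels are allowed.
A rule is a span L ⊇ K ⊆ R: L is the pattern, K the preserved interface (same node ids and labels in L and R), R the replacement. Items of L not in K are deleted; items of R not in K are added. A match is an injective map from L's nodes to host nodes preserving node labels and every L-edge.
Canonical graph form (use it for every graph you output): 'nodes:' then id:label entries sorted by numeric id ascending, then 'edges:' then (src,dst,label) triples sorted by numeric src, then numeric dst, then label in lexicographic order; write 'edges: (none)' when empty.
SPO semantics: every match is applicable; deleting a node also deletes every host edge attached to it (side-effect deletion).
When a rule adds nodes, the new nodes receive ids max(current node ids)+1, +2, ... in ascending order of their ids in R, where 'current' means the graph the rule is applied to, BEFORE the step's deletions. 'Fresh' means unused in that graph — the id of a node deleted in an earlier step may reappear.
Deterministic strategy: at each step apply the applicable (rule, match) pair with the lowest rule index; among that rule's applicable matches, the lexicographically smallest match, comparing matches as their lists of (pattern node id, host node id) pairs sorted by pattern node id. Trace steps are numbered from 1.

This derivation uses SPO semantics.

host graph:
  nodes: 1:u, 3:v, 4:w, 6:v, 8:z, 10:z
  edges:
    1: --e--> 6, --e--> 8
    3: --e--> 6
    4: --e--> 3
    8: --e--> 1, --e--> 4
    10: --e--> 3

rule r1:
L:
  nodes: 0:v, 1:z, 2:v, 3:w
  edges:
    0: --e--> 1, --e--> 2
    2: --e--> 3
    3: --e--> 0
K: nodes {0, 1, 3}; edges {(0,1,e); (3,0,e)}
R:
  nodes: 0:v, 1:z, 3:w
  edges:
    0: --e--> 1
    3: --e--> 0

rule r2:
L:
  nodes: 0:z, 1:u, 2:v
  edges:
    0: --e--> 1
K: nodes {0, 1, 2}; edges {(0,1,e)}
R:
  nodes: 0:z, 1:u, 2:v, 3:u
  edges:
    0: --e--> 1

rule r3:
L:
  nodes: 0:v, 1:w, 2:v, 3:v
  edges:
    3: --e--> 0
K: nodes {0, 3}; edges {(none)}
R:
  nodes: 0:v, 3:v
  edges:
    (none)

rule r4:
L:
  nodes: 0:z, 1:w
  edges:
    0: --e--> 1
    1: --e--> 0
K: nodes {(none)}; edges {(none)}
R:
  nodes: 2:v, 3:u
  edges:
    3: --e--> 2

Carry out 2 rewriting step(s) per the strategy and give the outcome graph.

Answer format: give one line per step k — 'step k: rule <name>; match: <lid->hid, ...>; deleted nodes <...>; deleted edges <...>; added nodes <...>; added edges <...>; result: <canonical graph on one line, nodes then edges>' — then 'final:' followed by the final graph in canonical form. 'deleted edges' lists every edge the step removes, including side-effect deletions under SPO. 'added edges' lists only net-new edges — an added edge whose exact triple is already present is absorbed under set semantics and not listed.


step 1: rule r2; match: 0->8, 1->1, 2->3; deleted nodes (none); deleted edges (none); added nodes 11; added edges (none); result: nodes: 1:u, 3:v, 4:w, 6:v, 8:z, 10:z, 11:u edges: (1,6,e); (1,8,e); (3,6,e); (4,3,e); (8,1,e); (8,4,e); (10,3,e)
step 2: rule r2; match: 0->8, 1->1, 2->3; deleted nodes (none); deleted edges (none); added nodes 12; added edges (none); result: nodes: 1:u, 3:v, 4:w, 6:v, 8:z, 10:z, 11:u, 12:u edges: (1,6,e); (1,8,e); (3,6,e); (4,3,e); (8,1,e); (8,4,e); (10,3,e)
final:
nodes: 1:u, 3:v, 4:w, 6:v, 8:z, 10:z, 11:u, 12:u
edges: (1,6,e); (1,8,e); (3,6,e); (4,3,e); (8,1,e); (8,4,e); (10,3,e)
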